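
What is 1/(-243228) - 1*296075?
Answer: -72013730101/243228 ≈ -2.9608e+5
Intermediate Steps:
1/(-243228) - 1*296075 = -1/243228 - 296075 = -72013730101/243228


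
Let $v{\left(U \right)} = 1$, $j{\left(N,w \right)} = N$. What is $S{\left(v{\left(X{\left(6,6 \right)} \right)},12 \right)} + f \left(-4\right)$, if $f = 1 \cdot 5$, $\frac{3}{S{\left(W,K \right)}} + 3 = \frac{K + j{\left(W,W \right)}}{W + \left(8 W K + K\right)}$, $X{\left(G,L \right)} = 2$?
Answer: $- \frac{6607}{314} \approx -21.041$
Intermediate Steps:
$S{\left(W,K \right)} = \frac{3}{-3 + \frac{K + W}{K + W + 8 K W}}$ ($S{\left(W,K \right)} = \frac{3}{-3 + \frac{K + W}{W + \left(8 W K + K\right)}} = \frac{3}{-3 + \frac{K + W}{W + \left(8 K W + K\right)}} = \frac{3}{-3 + \frac{K + W}{W + \left(K + 8 K W\right)}} = \frac{3}{-3 + \frac{K + W}{K + W + 8 K W}}$)
$f = 5$
$S{\left(v{\left(X{\left(6,6 \right)} \right)},12 \right)} + f \left(-4\right) = \frac{3 \left(\left(-1\right) 12 - 1 - 96 \cdot 1\right)}{2 \left(12 + 1 + 12 \cdot 12 \cdot 1\right)} + 5 \left(-4\right) = \frac{3 \left(-12 - 1 - 96\right)}{2 \left(12 + 1 + 144\right)} - 20 = \frac{3}{2} \cdot \frac{1}{157} \left(-109\right) - 20 = - \frac{327}{314} - 20 = - \frac{6607}{314}$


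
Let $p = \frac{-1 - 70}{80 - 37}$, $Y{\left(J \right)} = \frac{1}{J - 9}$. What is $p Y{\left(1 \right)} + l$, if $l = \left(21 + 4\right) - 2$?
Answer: $\frac{7983}{344} \approx 23.206$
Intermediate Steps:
$Y{\left(J \right)} = \frac{1}{-9 + J}$
$p = - \frac{71}{43} \approx -1.6512$
$l = 23$ ($l = 25 - 2 = 23$)
$p Y{\left(1 \right)} + l = - \frac{71}{43 \left(-9 + 1\right)} + 23 = - \frac{71}{43 \left(-8\right)} + 23 = \left(- \frac{71}{43}\right) \left(- \frac{1}{8}\right) + 23 = \frac{71}{344} + 23 = \frac{7983}{344}$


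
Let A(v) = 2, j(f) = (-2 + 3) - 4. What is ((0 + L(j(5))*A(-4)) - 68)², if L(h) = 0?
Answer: 4624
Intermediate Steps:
j(f) = -3 (j(f) = 1 - 4 = -3)
((0 + L(j(5))*A(-4)) - 68)² = ((0 + 0*2) - 68)² = ((0 + 0) - 68)² = (0 - 68)² = (-68)² = 4624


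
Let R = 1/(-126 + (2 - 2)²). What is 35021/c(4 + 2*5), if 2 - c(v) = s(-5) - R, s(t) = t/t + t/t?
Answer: -4412646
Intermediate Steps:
s(t) = 2 (s(t) = 1 + 1 = 2)
R = -1/126 (R = 1/(-126 + 0²) = 1/(-126 + 0) = 1/(-126) = -1/126 ≈ -0.0079365)
c(v) = -1/126 (c(v) = 2 - (2 - 1*(-1/126)) = 2 - (2 + 1/126) = 2 - 1*253/126 = 2 - 253/126 = -1/126)
35021/c(4 + 2*5) = 35021/(-1/126) = 35021*(-126) = -4412646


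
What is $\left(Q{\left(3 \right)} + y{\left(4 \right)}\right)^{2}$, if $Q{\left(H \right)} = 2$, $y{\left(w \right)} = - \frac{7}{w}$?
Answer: $\frac{1}{16} \approx 0.0625$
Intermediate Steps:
$\left(Q{\left(3 \right)} + y{\left(4 \right)}\right)^{2} = \left(2 - \frac{7}{4}\right)^{2} = \left(\frac{1}{4}\right)^{2} = \frac{1}{16}$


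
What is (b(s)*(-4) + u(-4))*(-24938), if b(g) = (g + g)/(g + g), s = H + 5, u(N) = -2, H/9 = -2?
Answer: 149628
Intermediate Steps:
H = -18 (H = 9*(-2) = -18)
s = -13 (s = -18 + 5 = -13)
b(g) = 1 (b(g) = (2*g)/((2*g)) = (2*g)*(1/(2*g)) = 1)
(b(s)*(-4) + u(-4))*(-24938) = (1*(-4) - 2)*(-24938) = (-4 - 2)*(-24938) = -6*(-24938) = 149628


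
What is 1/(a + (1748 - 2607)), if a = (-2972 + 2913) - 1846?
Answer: -1/2764 ≈ -0.00036179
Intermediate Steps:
a = -1905 (a = -59 - 1846 = -1905)
1/(a + (1748 - 2607)) = 1/(-1905 + (1748 - 2607)) = 1/(-1905 - 859) = 1/(-2764) = -1/2764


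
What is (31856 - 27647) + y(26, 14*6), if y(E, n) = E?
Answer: 4235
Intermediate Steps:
(31856 - 27647) + y(26, 14*6) = (31856 - 27647) + 26 = 4209 + 26 = 4235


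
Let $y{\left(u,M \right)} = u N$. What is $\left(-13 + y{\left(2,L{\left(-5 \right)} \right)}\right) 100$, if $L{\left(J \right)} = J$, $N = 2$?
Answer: $-900$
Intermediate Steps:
$y{\left(u,M \right)} = 2 u$ ($y{\left(u,M \right)} = u 2 = 2 u$)
$\left(-13 + y{\left(2,L{\left(-5 \right)} \right)}\right) 100 = \left(-13 + 2 \cdot 2\right) 100 = \left(-13 + 4\right) 100 = \left(-9\right) 100 = -900$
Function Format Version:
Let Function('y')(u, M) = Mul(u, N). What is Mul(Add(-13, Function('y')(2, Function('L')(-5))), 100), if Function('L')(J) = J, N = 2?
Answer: -900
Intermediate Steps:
Function('y')(u, M) = Mul(2, u) (Function('y')(u, M) = Mul(u, 2) = Mul(2, u))
Mul(Add(-13, Function('y')(2, Function('L')(-5))), 100) = Mul(Add(-13, Mul(2, 2)), 100) = Mul(Add(-13, 4), 100) = Mul(-9, 100) = -900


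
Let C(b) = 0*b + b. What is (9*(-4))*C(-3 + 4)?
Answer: -36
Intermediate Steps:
C(b) = b (C(b) = 0 + b = b)
(9*(-4))*C(-3 + 4) = (9*(-4))*(-3 + 4) = -36*1 = -36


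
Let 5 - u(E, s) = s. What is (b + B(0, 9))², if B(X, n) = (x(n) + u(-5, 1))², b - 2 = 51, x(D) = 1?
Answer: 6084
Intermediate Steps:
u(E, s) = 5 - s
b = 53 (b = 2 + 51 = 53)
B(X, n) = 25 (B(X, n) = (1 + (5 - 1*1))² = (1 + (5 - 1))² = (1 + 4)² = 5² = 25)
(b + B(0, 9))² = (53 + 25)² = 78² = 6084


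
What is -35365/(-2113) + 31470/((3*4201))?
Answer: 170733735/8876713 ≈ 19.234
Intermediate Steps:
-35365/(-2113) + 31470/((3*4201)) = -35365*(-1/2113) + 31470/12603 = 35365/2113 + 31470*(1/12603) = 35365/2113 + 10490/4201 = 170733735/8876713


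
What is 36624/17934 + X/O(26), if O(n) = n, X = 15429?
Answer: 6610855/11102 ≈ 595.46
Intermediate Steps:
36624/17934 + X/O(26) = 36624/17934 + 15429/26 = 36624*(1/17934) + 15429*(1/26) = 872/427 + 15429/26 = 6610855/11102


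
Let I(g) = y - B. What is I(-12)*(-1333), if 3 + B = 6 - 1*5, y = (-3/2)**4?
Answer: -150629/16 ≈ -9414.3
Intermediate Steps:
y = 81/16 (y = (-3*1/2)**4 = (-3/2)**4 = 81/16 ≈ 5.0625)
B = -2 (B = -3 + (6 - 1*5) = -3 + (6 - 5) = -3 + 1 = -2)
I(g) = 113/16 (I(g) = 81/16 - 1*(-2) = 81/16 + 2 = 113/16)
I(-12)*(-1333) = (113/16)*(-1333) = -150629/16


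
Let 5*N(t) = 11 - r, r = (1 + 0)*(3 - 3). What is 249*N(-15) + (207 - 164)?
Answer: 2954/5 ≈ 590.80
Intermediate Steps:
r = 0 (r = 1*0 = 0)
N(t) = 11/5 (N(t) = (11 - 1*0)/5 = (11 + 0)/5 = (⅕)*11 = 11/5)
249*N(-15) + (207 - 164) = 249*(11/5) + (207 - 164) = 2739/5 + 43 = 2954/5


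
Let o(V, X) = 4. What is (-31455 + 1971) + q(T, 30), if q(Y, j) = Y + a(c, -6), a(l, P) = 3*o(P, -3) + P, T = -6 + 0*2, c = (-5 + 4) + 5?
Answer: -29484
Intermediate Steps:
c = 4 (c = -1 + 5 = 4)
T = -6 (T = -6 + 0 = -6)
a(l, P) = 12 + P (a(l, P) = 3*4 + P = 12 + P)
q(Y, j) = 6 + Y (q(Y, j) = Y + (12 - 6) = Y + 6 = 6 + Y)
(-31455 + 1971) + q(T, 30) = (-31455 + 1971) + (6 - 6) = -29484 + 0 = -29484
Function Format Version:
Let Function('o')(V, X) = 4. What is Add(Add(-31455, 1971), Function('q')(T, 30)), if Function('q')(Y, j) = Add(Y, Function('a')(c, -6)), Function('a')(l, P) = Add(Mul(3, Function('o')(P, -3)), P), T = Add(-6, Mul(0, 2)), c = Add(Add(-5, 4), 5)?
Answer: -29484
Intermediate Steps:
c = 4 (c = Add(-1, 5) = 4)
T = -6 (T = Add(-6, 0) = -6)
Function('a')(l, P) = Add(12, P) (Function('a')(l, P) = Add(Mul(3, 4), P) = Add(12, P))
Function('q')(Y, j) = Add(6, Y) (Function('q')(Y, j) = Add(Y, Add(12, -6)) = Add(Y, 6) = Add(6, Y))
Add(Add(-31455, 1971), Function('q')(T, 30)) = Add(Add(-31455, 1971), Add(6, -6)) = Add(-29484, 0) = -29484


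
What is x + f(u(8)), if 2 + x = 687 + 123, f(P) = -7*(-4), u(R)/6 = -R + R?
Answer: 836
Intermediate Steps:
u(R) = 0 (u(R) = 6*(-R + R) = 6*0 = 0)
f(P) = 28
x = 808 (x = -2 + (687 + 123) = -2 + 810 = 808)
x + f(u(8)) = 808 + 28 = 836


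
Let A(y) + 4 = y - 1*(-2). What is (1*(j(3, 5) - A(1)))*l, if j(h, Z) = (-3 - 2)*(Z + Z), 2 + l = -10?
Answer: 588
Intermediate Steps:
l = -12 (l = -2 - 10 = -12)
j(h, Z) = -10*Z
A(y) = -2 + y (A(y) = -4 + (y - 1*(-2)) = -4 + (y + 2) = -4 + (2 + y) = -2 + y)
(1*(j(3, 5) - A(1)))*l = (1*(-10*5 - (-2 + 1)))*(-12) = (1*(-50 - 1*(-1)))*(-12) = (1*(-50 + 1))*(-12) = (1*(-49))*(-12) = -49*(-12) = 588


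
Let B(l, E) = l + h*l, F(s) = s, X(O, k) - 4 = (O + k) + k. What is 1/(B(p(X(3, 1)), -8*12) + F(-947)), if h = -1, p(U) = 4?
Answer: -1/947 ≈ -0.0010560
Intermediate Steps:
X(O, k) = 4 + O + 2*k (X(O, k) = 4 + ((O + k) + k) = 4 + (O + 2*k) = 4 + O + 2*k)
B(l, E) = 0 (B(l, E) = l - l = 0)
1/(B(p(X(3, 1)), -8*12) + F(-947)) = 1/(0 - 947) = 1/(-947) = -1/947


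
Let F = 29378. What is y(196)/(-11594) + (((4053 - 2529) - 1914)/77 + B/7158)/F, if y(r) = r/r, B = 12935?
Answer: -1682301409/8533265552196 ≈ -0.00019715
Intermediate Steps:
y(r) = 1
y(196)/(-11594) + (((4053 - 2529) - 1914)/77 + B/7158)/F = 1/(-11594) + (((4053 - 2529) - 1914)/77 + 12935/7158)/29378 = 1*(-1/11594) + ((1524 - 1914)*(1/77) + 12935*(1/7158))*(1/29378) = -1/11594 + (-390*1/77 + 12935/7158)*(1/29378) = -1/11594 + (-390/77 + 12935/7158)*(1/29378) = -1/11594 - 1795625/551166*1/29378 = -1/11594 - 1795625/16192154748 = -1682301409/8533265552196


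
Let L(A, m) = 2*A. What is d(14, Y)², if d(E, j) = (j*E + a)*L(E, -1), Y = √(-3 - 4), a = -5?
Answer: -1056048 - 109760*I*√7 ≈ -1.056e+6 - 2.904e+5*I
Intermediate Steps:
Y = I*√7 (Y = √(-7) = I*√7 ≈ 2.6458*I)
d(E, j) = 2*E*(-5 + E*j) (d(E, j) = (j*E - 5)*(2*E) = (E*j - 5)*(2*E) = (-5 + E*j)*(2*E) = 2*E*(-5 + E*j))
d(14, Y)² = (2*14*(-5 + 14*(I*√7)))² = (2*14*(-5 + 14*I*√7))² = (-140 + 392*I*√7)²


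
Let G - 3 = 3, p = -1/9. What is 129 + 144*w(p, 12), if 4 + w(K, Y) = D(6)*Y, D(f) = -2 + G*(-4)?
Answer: -45375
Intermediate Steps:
p = -1/9 (p = -1*1/9 = -1/9 ≈ -0.11111)
G = 6 (G = 3 + 3 = 6)
D(f) = -26 (D(f) = -2 + 6*(-4) = -2 - 24 = -26)
w(K, Y) = -4 - 26*Y
129 + 144*w(p, 12) = 129 + 144*(-4 - 26*12) = 129 + 144*(-4 - 312) = 129 + 144*(-316) = 129 - 45504 = -45375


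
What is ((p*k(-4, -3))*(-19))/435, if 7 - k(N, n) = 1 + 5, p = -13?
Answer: 247/435 ≈ 0.56782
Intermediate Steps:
k(N, n) = 1 (k(N, n) = 7 - (1 + 5) = 7 - 1*6 = 7 - 6 = 1)
((p*k(-4, -3))*(-19))/435 = (-13*1*(-19))/435 = -13*(-19)*(1/435) = 247*(1/435) = 247/435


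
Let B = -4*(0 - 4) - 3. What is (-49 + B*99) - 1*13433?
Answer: -12195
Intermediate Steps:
B = 13 (B = -4*(-4) - 3 = 16 - 3 = 13)
(-49 + B*99) - 1*13433 = (-49 + 13*99) - 1*13433 = (-49 + 1287) - 13433 = 1238 - 13433 = -12195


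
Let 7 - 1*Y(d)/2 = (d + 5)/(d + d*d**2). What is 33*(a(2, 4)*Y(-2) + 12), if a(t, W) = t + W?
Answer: 16434/5 ≈ 3286.8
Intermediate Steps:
a(t, W) = W + t
Y(d) = 14 - 2*(5 + d)/(d + d**3) (Y(d) = 14 - 2*(d + 5)/(d + d*d**2) = 14 - 2*(5 + d)/(d + d**3))
33*(a(2, 4)*Y(-2) + 12) = 33*((4 + 2)*((-10 + 12*(-2) + 14*(-2)**3)/(-2 + (-2)**3)) + 12) = 33*(6*((-10 - 24 + 14*(-8))/(-2 - 8)) + 12) = 33*(6*((-10 - 24 - 112)/(-10)) + 12) = 33*(6*(-1/10*(-146)) + 12) = 33*(6*(73/5) + 12) = 33*(438/5 + 12) = 33*(498/5) = 16434/5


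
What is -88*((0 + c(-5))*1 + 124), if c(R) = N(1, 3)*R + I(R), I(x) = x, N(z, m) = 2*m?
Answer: -7832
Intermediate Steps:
c(R) = 7*R (c(R) = (2*3)*R + R = 6*R + R = 7*R)
-88*((0 + c(-5))*1 + 124) = -88*((0 + 7*(-5))*1 + 124) = -88*((0 - 35)*1 + 124) = -88*(-35*1 + 124) = -88*(-35 + 124) = -88*89 = -7832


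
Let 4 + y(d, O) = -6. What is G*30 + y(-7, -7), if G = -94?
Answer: -2830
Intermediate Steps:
y(d, O) = -10 (y(d, O) = -4 - 6 = -10)
G*30 + y(-7, -7) = -94*30 - 10 = -2820 - 10 = -2830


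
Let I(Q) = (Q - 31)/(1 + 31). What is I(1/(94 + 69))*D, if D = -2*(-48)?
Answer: -15156/163 ≈ -92.982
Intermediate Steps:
I(Q) = -31/32 + Q/32 (I(Q) = (-31 + Q)/32 = (-31 + Q)*(1/32) = -31/32 + Q/32)
D = 96
I(1/(94 + 69))*D = (-31/32 + 1/(32*(94 + 69)))*96 = (-31/32 + (1/32)/163)*96 = (-31/32 + (1/32)*(1/163))*96 = (-31/32 + 1/5216)*96 = -1263/1304*96 = -15156/163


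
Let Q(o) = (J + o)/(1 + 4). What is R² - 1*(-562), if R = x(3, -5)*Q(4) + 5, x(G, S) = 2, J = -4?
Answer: 587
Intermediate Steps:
Q(o) = -⅘ + o/5 (Q(o) = (-4 + o)/(1 + 4) = (-4 + o)/5 = (-4 + o)*(⅕) = -⅘ + o/5)
R = 5 (R = 2*(-⅘ + (⅕)*4) + 5 = 2*(-⅘ + ⅘) + 5 = 2*0 + 5 = 0 + 5 = 5)
R² - 1*(-562) = 5² - 1*(-562) = 25 + 562 = 587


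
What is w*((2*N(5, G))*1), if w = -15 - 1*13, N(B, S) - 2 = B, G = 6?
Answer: -392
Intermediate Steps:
N(B, S) = 2 + B
w = -28 (w = -15 - 13 = -28)
w*((2*N(5, G))*1) = -28*2*(2 + 5) = -28*2*7 = -392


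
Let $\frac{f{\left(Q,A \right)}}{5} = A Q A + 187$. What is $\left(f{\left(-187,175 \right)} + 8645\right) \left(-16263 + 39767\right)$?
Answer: $-672797181680$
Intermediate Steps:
$f{\left(Q,A \right)} = 935 + 5 Q A^{2}$ ($f{\left(Q,A \right)} = 5 \left(A Q A + 187\right) = 5 \left(Q A^{2} + 187\right) = 5 \left(187 + Q A^{2}\right) = 935 + 5 Q A^{2}$)
$\left(f{\left(-187,175 \right)} + 8645\right) \left(-16263 + 39767\right) = \left(\left(935 + 5 \left(-187\right) 175^{2}\right) + 8645\right) \left(-16263 + 39767\right) = \left(\left(935 + 5 \left(-187\right) 30625\right) + 8645\right) 23504 = \left(\left(935 - 28634375\right) + 8645\right) 23504 = \left(-28633440 + 8645\right) 23504 = \left(-28624795\right) 23504 = -672797181680$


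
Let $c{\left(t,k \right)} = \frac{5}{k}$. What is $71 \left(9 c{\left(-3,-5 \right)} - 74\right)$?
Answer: $-5893$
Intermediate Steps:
$71 \left(9 c{\left(-3,-5 \right)} - 74\right) = 71 \left(9 \frac{5}{-5} - 74\right) = 71 \left(9 \cdot 5 \left(- \frac{1}{5}\right) - 74\right) = 71 \left(9 \left(-1\right) - 74\right) = 71 \left(-9 - 74\right) = 71 \left(-83\right) = -5893$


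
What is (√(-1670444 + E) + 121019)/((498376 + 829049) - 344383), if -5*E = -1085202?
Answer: 121019/983042 + 11*I*√300290/4915210 ≈ 0.12311 + 0.0012264*I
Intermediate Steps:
E = 1085202/5 (E = -⅕*(-1085202) = 1085202/5 ≈ 2.1704e+5)
(√(-1670444 + E) + 121019)/((498376 + 829049) - 344383) = (√(-1670444 + 1085202/5) + 121019)/((498376 + 829049) - 344383) = (√(-7267018/5) + 121019)/(1327425 - 344383) = (11*I*√300290/5 + 121019)/983042 = (121019 + 11*I*√300290/5)*(1/983042) = 121019/983042 + 11*I*√300290/4915210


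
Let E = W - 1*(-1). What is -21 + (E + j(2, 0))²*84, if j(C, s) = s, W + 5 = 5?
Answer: 63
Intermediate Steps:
W = 0 (W = -5 + 5 = 0)
E = 1 (E = 0 - 1*(-1) = 0 + 1 = 1)
-21 + (E + j(2, 0))²*84 = -21 + (1 + 0)²*84 = -21 + 1²*84 = -21 + 1*84 = -21 + 84 = 63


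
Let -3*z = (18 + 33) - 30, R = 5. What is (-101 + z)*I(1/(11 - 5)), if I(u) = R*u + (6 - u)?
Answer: -720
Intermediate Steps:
I(u) = 6 + 4*u (I(u) = 5*u + (6 - u) = 6 + 4*u)
z = -7 (z = -((18 + 33) - 30)/3 = -(51 - 30)/3 = -⅓*21 = -7)
(-101 + z)*I(1/(11 - 5)) = (-101 - 7)*(6 + 4/(11 - 5)) = -108*(6 + 4/6) = -108*(6 + 4*(⅙)) = -108*(6 + ⅔) = -108*20/3 = -720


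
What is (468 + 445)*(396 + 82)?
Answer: 436414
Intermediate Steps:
(468 + 445)*(396 + 82) = 913*478 = 436414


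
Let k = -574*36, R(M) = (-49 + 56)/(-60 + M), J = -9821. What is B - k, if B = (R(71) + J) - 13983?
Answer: -34533/11 ≈ -3139.4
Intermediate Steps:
R(M) = 7/(-60 + M)
B = -261837/11 (B = (7/(-60 + 71) - 9821) - 13983 = (7/11 - 9821) - 13983 = -108024/11 - 13983 = -261837/11 ≈ -23803.)
k = -20664
B - k = -261837/11 - 1*(-20664) = -261837/11 + 20664 = -34533/11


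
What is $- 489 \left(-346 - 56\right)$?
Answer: $196578$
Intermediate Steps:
$- 489 \left(-346 - 56\right) = \left(-489\right) \left(-402\right) = 196578$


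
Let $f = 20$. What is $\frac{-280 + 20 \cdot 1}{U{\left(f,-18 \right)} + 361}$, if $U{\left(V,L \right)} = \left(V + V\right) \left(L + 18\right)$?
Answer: $- \frac{260}{361} \approx -0.72022$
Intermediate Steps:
$U{\left(V,L \right)} = 2 V \left(18 + L\right)$
$\frac{-280 + 20 \cdot 1}{U{\left(f,-18 \right)} + 361} = \frac{-280 + 20 \cdot 1}{2 \cdot 20 \left(18 - 18\right) + 361} = \frac{-280 + 20}{2 \cdot 20 \cdot 0 + 361} = - \frac{260}{0 + 361} = - \frac{260}{361}$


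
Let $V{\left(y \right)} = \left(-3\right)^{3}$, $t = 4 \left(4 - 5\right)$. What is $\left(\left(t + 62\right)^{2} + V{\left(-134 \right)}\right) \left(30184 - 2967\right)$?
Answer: $90823129$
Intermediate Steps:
$t = -4$ ($t = 4 \left(-1\right) = -4$)
$V{\left(y \right)} = -27$
$\left(\left(t + 62\right)^{2} + V{\left(-134 \right)}\right) \left(30184 - 2967\right) = \left(\left(-4 + 62\right)^{2} - 27\right) \left(30184 - 2967\right) = \left(58^{2} - 27\right) 27217 = \left(3364 - 27\right) 27217 = 3337 \cdot 27217 = 90823129$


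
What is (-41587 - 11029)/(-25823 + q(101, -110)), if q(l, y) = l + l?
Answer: 52616/25621 ≈ 2.0536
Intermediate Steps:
q(l, y) = 2*l
(-41587 - 11029)/(-25823 + q(101, -110)) = (-41587 - 11029)/(-25823 + 2*101) = -52616/(-25823 + 202) = -52616/(-25621) = -52616*(-1/25621) = 52616/25621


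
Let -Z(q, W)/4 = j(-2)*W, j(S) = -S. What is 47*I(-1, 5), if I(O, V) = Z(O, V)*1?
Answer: -1880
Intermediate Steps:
Z(q, W) = -8*W (Z(q, W) = -4*(-1*(-2))*W = -8*W)
I(O, V) = -8*V (I(O, V) = -8*V*1 = -8*V)
47*I(-1, 5) = 47*(-8*5) = 47*(-40) = -1880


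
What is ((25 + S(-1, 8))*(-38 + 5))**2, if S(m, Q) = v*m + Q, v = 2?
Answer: 1046529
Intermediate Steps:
S(m, Q) = Q + 2*m (S(m, Q) = 2*m + Q = Q + 2*m)
((25 + S(-1, 8))*(-38 + 5))**2 = ((25 + (8 + 2*(-1)))*(-38 + 5))**2 = ((25 + (8 - 2))*(-33))**2 = ((25 + 6)*(-33))**2 = (31*(-33))**2 = (-1023)**2 = 1046529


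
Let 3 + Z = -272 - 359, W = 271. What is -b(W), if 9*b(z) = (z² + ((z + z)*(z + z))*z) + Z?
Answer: -79682851/9 ≈ -8.8536e+6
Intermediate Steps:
Z = -634 (Z = -3 + (-272 - 359) = -3 - 631 = -634)
b(z) = -634/9 + z²/9 + 4*z³/9 (b(z) = ((z² + ((z + z)*(z + z))*z) - 634)/9 = ((z² + ((2*z)*(2*z))*z) - 634)/9 = ((z² + (4*z²)*z) - 634)/9 = ((z² + 4*z³) - 634)/9 = (-634 + z² + 4*z³)/9 = -634/9 + z²/9 + 4*z³/9)
-b(W) = -(-634/9 + (⅑)*271² + (4/9)*271³) = -(-634/9 + (⅑)*73441 + (4/9)*19902511) = -(-634/9 + 73441/9 + 79610044/9) = -1*79682851/9 = -79682851/9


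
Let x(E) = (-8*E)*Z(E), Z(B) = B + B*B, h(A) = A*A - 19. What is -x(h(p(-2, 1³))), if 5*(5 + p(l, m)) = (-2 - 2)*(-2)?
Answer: -44559648/15625 ≈ -2851.8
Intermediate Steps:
p(l, m) = -17/5 (p(l, m) = -5 + ((-2 - 2)*(-2))/5 = -5 + (-4*(-2))/5 = -5 + (⅕)*8 = -5 + 8/5 = -17/5)
h(A) = -19 + A² (h(A) = A² - 19 = -19 + A²)
Z(B) = B + B²
x(E) = -8*E²*(1 + E) (x(E) = (-8*E)*(E*(1 + E)) = -8*E²*(1 + E))
-x(h(p(-2, 1³))) = -8*(-19 + (-17/5)²)²*(-1 - (-19 + (-17/5)²)) = -8*(-19 + 289/25)²*(-1 - (-19 + 289/25)) = -8*(-186/25)²*(-1 - 1*(-186/25)) = -8*34596*(-1 + 186/25)/625 = -8*34596*161/(625*25) = -1*44559648/15625 = -44559648/15625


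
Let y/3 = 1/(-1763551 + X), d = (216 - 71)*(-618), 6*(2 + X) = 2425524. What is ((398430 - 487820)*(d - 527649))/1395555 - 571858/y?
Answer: 10331441542720208/39873 ≈ 2.5911e+11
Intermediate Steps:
X = 404252 (X = -2 + (⅙)*2425524 = -2 + 404254 = 404252)
d = -89610 (d = 145*(-618) = -89610)
y = -3/1359299 (y = 3/(-1763551 + 404252) = 3/(-1359299) = 3*(-1/1359299) = -3/1359299 ≈ -2.2070e-6)
((398430 - 487820)*(d - 527649))/1395555 - 571858/y = ((398430 - 487820)*(-89610 - 527649))/1395555 - 571858/(-3/1359299) = -89390*(-617259)*(1/1395555) - 571858*(-1359299/3) = 55176782010*(1/1395555) + 777326007542/3 = 525493162/13291 + 777326007542/3 = 10331441542720208/39873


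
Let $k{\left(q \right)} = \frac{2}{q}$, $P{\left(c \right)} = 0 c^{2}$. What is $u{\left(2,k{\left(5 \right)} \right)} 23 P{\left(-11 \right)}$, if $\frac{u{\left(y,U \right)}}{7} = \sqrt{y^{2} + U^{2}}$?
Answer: $0$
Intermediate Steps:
$P{\left(c \right)} = 0$
$u{\left(y,U \right)} = 7 \sqrt{U^{2} + y^{2}}$ ($u{\left(y,U \right)} = 7 \sqrt{y^{2} + U^{2}} = 7 \sqrt{U^{2} + y^{2}}$)
$u{\left(2,k{\left(5 \right)} \right)} 23 P{\left(-11 \right)} = 7 \sqrt{\left(\frac{2}{5}\right)^{2} + 2^{2}} \cdot 23 \cdot 0 = 7 \sqrt{\left(2 \cdot \frac{1}{5}\right)^{2} + 4} \cdot 23 \cdot 0 = 7 \sqrt{\left(\frac{2}{5}\right)^{2} + 4} \cdot 23 \cdot 0 = 7 \sqrt{\frac{4}{25} + 4} \cdot 23 \cdot 0 = 7 \sqrt{\frac{104}{25}} \cdot 23 \cdot 0 = 7 \frac{2 \sqrt{26}}{5} \cdot 23 \cdot 0 = \frac{14 \sqrt{26}}{5} \cdot 23 \cdot 0 = \frac{322 \sqrt{26}}{5} \cdot 0 = 0$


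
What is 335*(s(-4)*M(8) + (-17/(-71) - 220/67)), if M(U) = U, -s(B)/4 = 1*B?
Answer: 2972075/71 ≈ 41860.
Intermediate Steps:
s(B) = -4*B
335*(s(-4)*M(8) + (-17/(-71) - 220/67)) = 335*(-4*(-4)*8 + (-17/(-71) - 220/67)) = 335*(16*8 + (-17*(-1/71) - 220*1/67)) = 335*(128 + (17/71 - 220/67)) = 335*(128 - 14481/4757) = 335*(594415/4757) = 2972075/71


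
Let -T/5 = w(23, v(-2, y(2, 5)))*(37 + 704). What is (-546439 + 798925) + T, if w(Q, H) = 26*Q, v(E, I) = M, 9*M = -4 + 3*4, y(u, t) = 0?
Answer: -1963104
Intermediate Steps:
M = 8/9 (M = (-4 + 3*4)/9 = (-4 + 12)/9 = (⅑)*8 = 8/9 ≈ 0.88889)
v(E, I) = 8/9
T = -2215590 (T = -5*26*23*(37 + 704) = -2990*741 = -5*443118 = -2215590)
(-546439 + 798925) + T = (-546439 + 798925) - 2215590 = 252486 - 2215590 = -1963104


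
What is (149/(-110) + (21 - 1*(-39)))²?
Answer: 41615401/12100 ≈ 3439.3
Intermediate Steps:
(149/(-110) + (21 - 1*(-39)))² = (149*(-1/110) + (21 + 39))² = (-149/110 + 60)² = (6451/110)² = 41615401/12100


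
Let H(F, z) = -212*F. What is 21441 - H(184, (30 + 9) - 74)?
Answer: 60449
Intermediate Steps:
21441 - H(184, (30 + 9) - 74) = 21441 - (-212)*184 = 21441 - 1*(-39008) = 21441 + 39008 = 60449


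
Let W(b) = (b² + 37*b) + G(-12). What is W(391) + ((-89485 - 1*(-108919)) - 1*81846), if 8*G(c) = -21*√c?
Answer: 104936 - 21*I*√3/4 ≈ 1.0494e+5 - 9.0933*I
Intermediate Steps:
G(c) = -21*√c/8 (G(c) = (-21*√c)/8 = -21*√c/8)
W(b) = b² + 37*b - 21*I*√3/4 (W(b) = (b² + 37*b) - 21*I*√3/4 = b² + 37*b - 21*I*√3/4)
W(391) + ((-89485 - 1*(-108919)) - 1*81846) = (391² + 37*391 - 21*I*√3/4) + ((-89485 - 1*(-108919)) - 1*81846) = (152881 + 14467 - 21*I*√3/4) + ((-89485 + 108919) - 81846) = (167348 - 21*I*√3/4) + (19434 - 81846) = (167348 - 21*I*√3/4) - 62412 = 104936 - 21*I*√3/4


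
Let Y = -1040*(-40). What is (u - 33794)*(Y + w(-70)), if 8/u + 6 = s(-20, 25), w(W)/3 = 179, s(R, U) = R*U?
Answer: -360266546382/253 ≈ -1.4240e+9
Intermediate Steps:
w(W) = 537 (w(W) = 3*179 = 537)
u = -4/253 (u = 8/(-6 - 20*25) = 8/(-6 - 500) = 8/(-506) = 8*(-1/506) = -4/253 ≈ -0.015810)
Y = 41600
(u - 33794)*(Y + w(-70)) = (-4/253 - 33794)*(41600 + 537) = -8549886/253*42137 = -360266546382/253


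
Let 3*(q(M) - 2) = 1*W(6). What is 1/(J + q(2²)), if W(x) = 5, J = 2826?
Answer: 3/8489 ≈ 0.00035340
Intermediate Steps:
q(M) = 11/3 (q(M) = 2 + (1*5)/3 = 2 + (⅓)*5 = 2 + 5/3 = 11/3)
1/(J + q(2²)) = 1/(2826 + 11/3) = 1/(8489/3) = 3/8489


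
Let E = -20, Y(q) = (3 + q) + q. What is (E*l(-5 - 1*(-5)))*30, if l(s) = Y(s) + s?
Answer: -1800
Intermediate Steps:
Y(q) = 3 + 2*q
l(s) = 3 + 3*s (l(s) = (3 + 2*s) + s = 3 + 3*s)
(E*l(-5 - 1*(-5)))*30 = -20*(3 + 3*(-5 - 1*(-5)))*30 = -20*(3 + 3*(-5 + 5))*30 = -20*(3 + 3*0)*30 = -20*(3 + 0)*30 = -20*3*30 = -60*30 = -1800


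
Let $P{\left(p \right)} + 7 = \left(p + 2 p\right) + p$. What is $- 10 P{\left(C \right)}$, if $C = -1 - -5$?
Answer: $-90$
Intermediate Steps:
$C = 4$ ($C = -1 + 5 = 4$)
$P{\left(p \right)} = -7 + 4 p$ ($P{\left(p \right)} = -7 + \left(\left(p + 2 p\right) + p\right) = -7 + \left(3 p + p\right) = -7 + 4 p$)
$- 10 P{\left(C \right)} = - 10 \left(-7 + 4 \cdot 4\right) = - 10 \left(-7 + 16\right) = \left(-10\right) 9 = -90$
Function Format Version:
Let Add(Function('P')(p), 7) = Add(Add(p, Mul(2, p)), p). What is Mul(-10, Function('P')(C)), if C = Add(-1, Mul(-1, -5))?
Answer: -90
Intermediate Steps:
C = 4 (C = Add(-1, 5) = 4)
Function('P')(p) = Add(-7, Mul(4, p)) (Function('P')(p) = Add(-7, Add(Add(p, Mul(2, p)), p)) = Add(-7, Add(Mul(3, p), p)) = Add(-7, Mul(4, p)))
Mul(-10, Function('P')(C)) = Mul(-10, Add(-7, Mul(4, 4))) = Mul(-10, Add(-7, 16)) = Mul(-10, 9) = -90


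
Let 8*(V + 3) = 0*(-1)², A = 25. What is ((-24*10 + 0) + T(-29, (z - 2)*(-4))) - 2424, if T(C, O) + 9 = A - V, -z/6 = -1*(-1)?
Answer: -2645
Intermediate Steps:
V = -3 (V = -3 + (0*(-1)²)/8 = -3 + (0*1)/8 = -3 + (⅛)*0 = -3 + 0 = -3)
z = -6 (z = -(-6)*(-1) = -6*1 = -6)
T(C, O) = 19 (T(C, O) = -9 + (25 - 1*(-3)) = -9 + (25 + 3) = -9 + 28 = 19)
((-24*10 + 0) + T(-29, (z - 2)*(-4))) - 2424 = ((-24*10 + 0) + 19) - 2424 = ((-240 + 0) + 19) - 2424 = (-240 + 19) - 2424 = -221 - 2424 = -2645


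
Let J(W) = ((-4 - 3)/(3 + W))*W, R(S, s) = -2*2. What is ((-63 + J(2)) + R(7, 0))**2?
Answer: 121801/25 ≈ 4872.0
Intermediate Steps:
R(S, s) = -4
J(W) = -7*W/(3 + W) (J(W) = (-7/(3 + W))*W = -7*W/(3 + W))
((-63 + J(2)) + R(7, 0))**2 = ((-63 - 7*2/(3 + 2)) - 4)**2 = ((-63 - 7*2/5) - 4)**2 = ((-63 - 7*2*1/5) - 4)**2 = ((-63 - 14/5) - 4)**2 = (-329/5 - 4)**2 = (-349/5)**2 = 121801/25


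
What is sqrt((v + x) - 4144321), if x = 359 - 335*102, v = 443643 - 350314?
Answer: 3*I*sqrt(453867) ≈ 2021.1*I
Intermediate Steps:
v = 93329
x = -33811 (x = 359 - 34170 = -33811)
sqrt((v + x) - 4144321) = sqrt((93329 - 33811) - 4144321) = sqrt(59518 - 4144321) = sqrt(-4084803) = 3*I*sqrt(453867)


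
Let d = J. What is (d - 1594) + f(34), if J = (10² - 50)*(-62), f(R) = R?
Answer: -4660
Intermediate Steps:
J = -3100 (J = (100 - 50)*(-62) = 50*(-62) = -3100)
d = -3100
(d - 1594) + f(34) = (-3100 - 1594) + 34 = -4694 + 34 = -4660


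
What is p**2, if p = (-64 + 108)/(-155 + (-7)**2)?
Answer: 484/2809 ≈ 0.17230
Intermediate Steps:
p = -22/53 (p = 44/(-155 + 49) = 44/(-106) = 44*(-1/106) = -22/53 ≈ -0.41509)
p**2 = (-22/53)**2 = 484/2809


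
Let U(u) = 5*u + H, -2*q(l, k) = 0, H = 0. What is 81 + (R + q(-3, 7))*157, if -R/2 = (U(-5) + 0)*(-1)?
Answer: -7769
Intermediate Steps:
q(l, k) = 0 (q(l, k) = -½*0 = 0)
U(u) = 5*u (U(u) = 5*u + 0 = 5*u)
R = -50 (R = -2*(5*(-5) + 0)*(-1) = -2*(-25 + 0)*(-1) = -(-50)*(-1) = -2*25 = -50)
81 + (R + q(-3, 7))*157 = 81 + (-50 + 0)*157 = 81 - 50*157 = 81 - 7850 = -7769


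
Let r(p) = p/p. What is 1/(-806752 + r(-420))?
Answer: -1/806751 ≈ -1.2395e-6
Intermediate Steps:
r(p) = 1
1/(-806752 + r(-420)) = 1/(-806752 + 1) = 1/(-806751) = -1/806751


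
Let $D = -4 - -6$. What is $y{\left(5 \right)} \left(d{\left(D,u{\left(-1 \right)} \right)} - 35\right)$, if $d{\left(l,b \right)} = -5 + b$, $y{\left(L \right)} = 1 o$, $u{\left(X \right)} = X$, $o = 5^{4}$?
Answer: $-25625$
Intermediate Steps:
$D = 2$ ($D = -4 + 6 = 2$)
$o = 625$
$y{\left(L \right)} = 625$ ($y{\left(L \right)} = 1 \cdot 625 = 625$)
$y{\left(5 \right)} \left(d{\left(D,u{\left(-1 \right)} \right)} - 35\right) = 625 \left(\left(-5 - 1\right) - 35\right) = 625 \left(-6 - 35\right) = 625 \left(-41\right) = -25625$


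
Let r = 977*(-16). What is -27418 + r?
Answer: -43050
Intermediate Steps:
r = -15632
-27418 + r = -27418 - 15632 = -43050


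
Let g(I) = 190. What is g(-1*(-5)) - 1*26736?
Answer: -26546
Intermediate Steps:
g(-1*(-5)) - 1*26736 = 190 - 1*26736 = 190 - 26736 = -26546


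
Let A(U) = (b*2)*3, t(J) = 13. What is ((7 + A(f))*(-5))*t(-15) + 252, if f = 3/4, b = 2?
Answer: -983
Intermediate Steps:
f = ¾ (f = 3*(¼) = ¾ ≈ 0.75000)
A(U) = 12 (A(U) = (2*2)*3 = 4*3 = 12)
((7 + A(f))*(-5))*t(-15) + 252 = ((7 + 12)*(-5))*13 + 252 = (19*(-5))*13 + 252 = -95*13 + 252 = -1235 + 252 = -983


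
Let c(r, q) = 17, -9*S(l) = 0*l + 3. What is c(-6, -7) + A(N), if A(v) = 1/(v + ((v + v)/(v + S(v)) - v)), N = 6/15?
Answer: 205/12 ≈ 17.083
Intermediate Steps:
S(l) = -1/3 (S(l) = -(0*l + 3)/9 = -(0 + 3)/9 = -1/9*3 = -1/3)
N = 2/5 (N = 6*(1/15) = 2/5 ≈ 0.40000)
A(v) = (-1/3 + v)/(2*v) (A(v) = 1/(v + ((v + v)/(v - 1/3) - v)) = 1/(v + ((2*v)/(-1/3 + v) - v)) = 1/(v + (2*v/(-1/3 + v) - v)) = 1/(v + (-v + 2*v/(-1/3 + v))) = 1/(2*v/(-1/3 + v)) = (-1/3 + v)/(2*v))
c(-6, -7) + A(N) = 17 + (-1 + 3*(2/5))/(6*(2/5)) = 17 + (1/6)*(5/2)*(-1 + 6/5) = 17 + (1/6)*(5/2)*(1/5) = 17 + 1/12 = 205/12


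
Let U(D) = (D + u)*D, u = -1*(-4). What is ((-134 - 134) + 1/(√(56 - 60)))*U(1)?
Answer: -1340 - 5*I/2 ≈ -1340.0 - 2.5*I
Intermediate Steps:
u = 4
U(D) = D*(4 + D) (U(D) = (D + 4)*D = (4 + D)*D = D*(4 + D))
((-134 - 134) + 1/(√(56 - 60)))*U(1) = ((-134 - 134) + 1/(√(56 - 60)))*(1*(4 + 1)) = (-268 + 1/(√(-4)))*(1*5) = (-268 + 1/(2*I))*5 = (-268 - I/2)*5 = -1340 - 5*I/2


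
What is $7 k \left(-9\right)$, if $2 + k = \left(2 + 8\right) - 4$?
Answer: $-252$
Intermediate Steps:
$k = 4$ ($k = -2 + \left(\left(2 + 8\right) - 4\right) = -2 + \left(10 - 4\right) = -2 + 6 = 4$)
$7 k \left(-9\right) = 7 \cdot 4 \left(-9\right) = 28 \left(-9\right) = -252$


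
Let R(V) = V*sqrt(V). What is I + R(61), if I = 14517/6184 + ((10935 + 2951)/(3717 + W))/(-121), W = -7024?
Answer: 5894805023/2474509048 + 61*sqrt(61) ≈ 478.81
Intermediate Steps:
R(V) = V**(3/2)
I = 5894805023/2474509048 (I = 14517/6184 + ((10935 + 2951)/(3717 - 7024))/(-121) = 14517*(1/6184) + (13886/(-3307))*(-1/121) = 14517/6184 + (13886*(-1/3307))*(-1/121) = 14517/6184 - 13886/3307*(-1/121) = 14517/6184 + 13886/400147 = 5894805023/2474509048 ≈ 2.3822)
I + R(61) = 5894805023/2474509048 + 61**(3/2) = 5894805023/2474509048 + 61*sqrt(61)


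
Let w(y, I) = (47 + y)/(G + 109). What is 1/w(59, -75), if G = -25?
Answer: 42/53 ≈ 0.79245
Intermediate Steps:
w(y, I) = 47/84 + y/84 (w(y, I) = (47 + y)/(-25 + 109) = (47 + y)/84 = (47 + y)*(1/84) = 47/84 + y/84)
1/w(59, -75) = 1/(47/84 + (1/84)*59) = 1/(47/84 + 59/84) = 1/(53/42) = 42/53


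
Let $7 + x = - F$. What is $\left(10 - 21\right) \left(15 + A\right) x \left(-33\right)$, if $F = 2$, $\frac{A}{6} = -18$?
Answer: $303831$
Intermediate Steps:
$A = -108$ ($A = 6 \left(-18\right) = -108$)
$x = -9$ ($x = -7 - 2 = -9$)
$\left(10 - 21\right) \left(15 + A\right) x \left(-33\right) = \left(10 - 21\right) \left(15 - 108\right) \left(-9\right) \left(-33\right) = \left(-11\right) \left(-93\right) \left(-9\right) \left(-33\right) = 1023 \left(-9\right) \left(-33\right) = \left(-9207\right) \left(-33\right) = 303831$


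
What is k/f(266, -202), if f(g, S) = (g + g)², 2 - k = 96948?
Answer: -48473/141512 ≈ -0.34254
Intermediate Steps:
k = -96946 (k = 2 - 1*96948 = 2 - 96948 = -96946)
f(g, S) = 4*g² (f(g, S) = (2*g)² = 4*g²)
k/f(266, -202) = -96946/(4*266²) = -96946/(4*70756) = -96946/283024 = -96946*1/283024 = -48473/141512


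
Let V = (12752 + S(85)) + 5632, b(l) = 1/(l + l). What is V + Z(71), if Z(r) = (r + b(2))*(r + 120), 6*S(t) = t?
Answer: 384083/12 ≈ 32007.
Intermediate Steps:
S(t) = t/6
b(l) = 1/(2*l)
Z(r) = (120 + r)*(¼ + r) (Z(r) = (r + (½)/2)*(r + 120) = (r + (½)*(½))*(120 + r) = (r + ¼)*(120 + r) = (¼ + r)*(120 + r) = (120 + r)*(¼ + r))
V = 110389/6 (V = (12752 + (⅙)*85) + 5632 = (12752 + 85/6) + 5632 = 76597/6 + 5632 = 110389/6 ≈ 18398.)
V + Z(71) = 110389/6 + (30 + 71² + (481/4)*71) = 110389/6 + (30 + 5041 + 34151/4) = 110389/6 + 54435/4 = 384083/12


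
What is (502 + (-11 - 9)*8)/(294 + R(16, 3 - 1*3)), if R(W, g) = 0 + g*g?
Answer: 57/49 ≈ 1.1633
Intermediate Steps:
R(W, g) = g² (R(W, g) = 0 + g² = g²)
(502 + (-11 - 9)*8)/(294 + R(16, 3 - 1*3)) = (502 + (-11 - 9)*8)/(294 + (3 - 1*3)²) = (502 - 20*8)/(294 + (3 - 3)²) = (502 - 160)/(294 + 0²) = 342/(294 + 0) = 342/294 = 342*(1/294) = 57/49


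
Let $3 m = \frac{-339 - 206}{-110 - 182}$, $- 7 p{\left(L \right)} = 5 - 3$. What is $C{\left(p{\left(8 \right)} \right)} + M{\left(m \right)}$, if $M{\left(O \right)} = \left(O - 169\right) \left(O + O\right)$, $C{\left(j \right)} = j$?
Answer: $- \frac{563476061}{2685816} \approx -209.8$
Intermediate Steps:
$p{\left(L \right)} = - \frac{2}{7}$ ($p{\left(L \right)} = - \frac{5 - 3}{7} = \left(- \frac{1}{7}\right) 2 = - \frac{2}{7}$)
$m = \frac{545}{876}$ ($m = \frac{\left(-339 - 206\right) \frac{1}{-110 - 182}}{3} = \frac{\left(-545\right) \frac{1}{-292}}{3} = \frac{\left(-545\right) \left(- \frac{1}{292}\right)}{3} = \frac{1}{3} \cdot \frac{545}{292} = \frac{545}{876} \approx 0.62215$)
$M{\left(O \right)} = 2 O \left(-169 + O\right)$ ($M{\left(O \right)} = \left(-169 + O\right) 2 O = 2 O \left(-169 + O\right)$)
$C{\left(p{\left(8 \right)} \right)} + M{\left(m \right)} = - \frac{2}{7} + 2 \cdot \frac{545}{876} \left(-169 + \frac{545}{876}\right) = - \frac{2}{7} + 2 \cdot \frac{545}{876} \left(- \frac{147499}{876}\right) = - \frac{2}{7} - \frac{80386955}{383688} = - \frac{563476061}{2685816}$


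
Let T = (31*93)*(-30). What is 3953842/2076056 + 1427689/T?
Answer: -655498630001/44889520860 ≈ -14.602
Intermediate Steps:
T = -86490 (T = 2883*(-30) = -86490)
3953842/2076056 + 1427689/T = 3953842/2076056 + 1427689/(-86490) = 3953842*(1/2076056) + 1427689*(-1/86490) = 1976921/1038028 - 1427689/86490 = -655498630001/44889520860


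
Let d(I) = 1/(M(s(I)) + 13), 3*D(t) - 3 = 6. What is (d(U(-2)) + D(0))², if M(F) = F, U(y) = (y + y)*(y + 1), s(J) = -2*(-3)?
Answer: 3364/361 ≈ 9.3186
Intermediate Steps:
D(t) = 3 (D(t) = 1 + (⅓)*6 = 1 + 2 = 3)
s(J) = 6
U(y) = 2*y*(1 + y) (U(y) = (2*y)*(1 + y) = 2*y*(1 + y))
d(I) = 1/19 (d(I) = 1/(6 + 13) = 1/19)
(d(U(-2)) + D(0))² = (1/19 + 3)² = (58/19)² = 3364/361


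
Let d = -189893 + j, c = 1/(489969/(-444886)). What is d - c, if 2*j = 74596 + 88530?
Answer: -53077896884/489969 ≈ -1.0833e+5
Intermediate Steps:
j = 81563 (j = (74596 + 88530)/2 = (½)*163126 = 81563)
c = -444886/489969 (c = 1/(489969*(-1/444886)) = 1/(-489969/444886) = -444886/489969 ≈ -0.90799)
d = -108330 (d = -189893 + 81563 = -108330)
d - c = -108330 - 1*(-444886/489969) = -108330 + 444886/489969 = -53077896884/489969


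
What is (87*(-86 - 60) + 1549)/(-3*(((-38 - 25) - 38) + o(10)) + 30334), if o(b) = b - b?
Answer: -11153/30637 ≈ -0.36404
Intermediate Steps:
o(b) = 0
(87*(-86 - 60) + 1549)/(-3*(((-38 - 25) - 38) + o(10)) + 30334) = (87*(-86 - 60) + 1549)/(-3*(((-38 - 25) - 38) + 0) + 30334) = (87*(-146) + 1549)/(-3*((-63 - 38) + 0) + 30334) = (-12702 + 1549)/(-3*(-101 + 0) + 30334) = -11153/(-3*(-101) + 30334) = -11153/(303 + 30334) = -11153/30637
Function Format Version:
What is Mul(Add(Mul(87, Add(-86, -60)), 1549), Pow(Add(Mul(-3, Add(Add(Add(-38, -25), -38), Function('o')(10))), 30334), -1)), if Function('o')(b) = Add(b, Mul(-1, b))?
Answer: Rational(-11153, 30637) ≈ -0.36404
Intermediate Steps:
Function('o')(b) = 0
Mul(Add(Mul(87, Add(-86, -60)), 1549), Pow(Add(Mul(-3, Add(Add(Add(-38, -25), -38), Function('o')(10))), 30334), -1)) = Mul(Add(Mul(87, Add(-86, -60)), 1549), Pow(Add(Mul(-3, Add(Add(Add(-38, -25), -38), 0)), 30334), -1)) = Mul(Add(Mul(87, -146), 1549), Pow(Add(Mul(-3, Add(Add(-63, -38), 0)), 30334), -1)) = Mul(Add(-12702, 1549), Pow(Add(Mul(-3, Add(-101, 0)), 30334), -1)) = Mul(-11153, Pow(Add(Mul(-3, -101), 30334), -1)) = Mul(-11153, Pow(Add(303, 30334), -1)) = Mul(-11153, Pow(30637, -1)) = Mul(-11153, Rational(1, 30637)) = Rational(-11153, 30637)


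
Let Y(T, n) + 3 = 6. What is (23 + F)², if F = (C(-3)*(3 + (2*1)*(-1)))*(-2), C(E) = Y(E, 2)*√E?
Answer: 421 - 276*I*√3 ≈ 421.0 - 478.05*I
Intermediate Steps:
Y(T, n) = 3 (Y(T, n) = -3 + 6 = 3)
C(E) = 3*√E
F = -6*I*√3 (F = ((3*√(-3))*(3 + (2*1)*(-1)))*(-2) = ((3*(I*√3))*(3 + 2*(-1)))*(-2) = ((3*I*√3)*(3 - 2))*(-2) = ((3*I*√3)*1)*(-2) = (3*I*√3)*(-2) = -6*I*√3 ≈ -10.392*I)
(23 + F)² = (23 - 6*I*√3)²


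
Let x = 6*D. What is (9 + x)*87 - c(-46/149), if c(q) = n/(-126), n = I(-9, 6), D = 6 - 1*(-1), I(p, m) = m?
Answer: 93178/21 ≈ 4437.0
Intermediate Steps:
D = 7 (D = 6 + 1 = 7)
n = 6
x = 42 (x = 6*7 = 42)
c(q) = -1/21 (c(q) = 6/(-126) = 6*(-1/126) = -1/21)
(9 + x)*87 - c(-46/149) = (9 + 42)*87 - 1*(-1/21) = 51*87 + 1/21 = 4437 + 1/21 = 93178/21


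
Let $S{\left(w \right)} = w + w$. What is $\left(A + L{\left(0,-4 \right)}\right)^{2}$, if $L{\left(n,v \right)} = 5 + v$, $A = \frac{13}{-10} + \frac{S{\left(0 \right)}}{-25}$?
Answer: $\frac{9}{100} \approx 0.09$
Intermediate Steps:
$S{\left(w \right)} = 2 w$
$A = - \frac{13}{10}$ ($A = \frac{13}{-10} + \frac{2 \cdot 0}{-25} = 13 \left(- \frac{1}{10}\right) + 0 \left(- \frac{1}{25}\right) = - \frac{13}{10} + 0 = - \frac{13}{10} \approx -1.3$)
$\left(A + L{\left(0,-4 \right)}\right)^{2} = \left(- \frac{13}{10} + \left(5 - 4\right)\right)^{2} = \left(- \frac{13}{10} + 1\right)^{2} = \left(- \frac{3}{10}\right)^{2} = \frac{9}{100}$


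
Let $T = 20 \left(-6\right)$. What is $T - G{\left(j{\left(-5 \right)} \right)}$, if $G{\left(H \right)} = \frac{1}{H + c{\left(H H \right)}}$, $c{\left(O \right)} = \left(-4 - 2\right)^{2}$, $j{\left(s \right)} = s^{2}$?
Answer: $- \frac{7321}{61} \approx -120.02$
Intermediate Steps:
$c{\left(O \right)} = 36$ ($c{\left(O \right)} = \left(-6\right)^{2} = 36$)
$T = -120$
$G{\left(H \right)} = \frac{1}{36 + H}$ ($G{\left(H \right)} = \frac{1}{H + 36} = \frac{1}{36 + H}$)
$T - G{\left(j{\left(-5 \right)} \right)} = -120 - \frac{1}{36 + \left(-5\right)^{2}} = -120 - \frac{1}{36 + 25} = -120 - \frac{1}{61} = - \frac{7321}{61}$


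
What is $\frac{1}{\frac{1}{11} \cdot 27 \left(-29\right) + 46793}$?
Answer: $\frac{11}{513940} \approx 2.1403 \cdot 10^{-5}$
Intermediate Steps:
$\frac{1}{\frac{1}{11} \cdot 27 \left(-29\right) + 46793} = \frac{1}{\frac{27}{11} \left(-29\right) + 46793} = \frac{1}{- \frac{783}{11} + 46793} = \frac{1}{\frac{513940}{11}} = \frac{11}{513940}$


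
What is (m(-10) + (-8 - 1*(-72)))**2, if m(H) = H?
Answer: 2916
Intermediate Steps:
(m(-10) + (-8 - 1*(-72)))**2 = (-10 + (-8 - 1*(-72)))**2 = (-10 + (-8 + 72))**2 = (-10 + 64)**2 = 54**2 = 2916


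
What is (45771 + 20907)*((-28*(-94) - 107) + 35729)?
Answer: 2550700212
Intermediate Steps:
(45771 + 20907)*((-28*(-94) - 107) + 35729) = 66678*((2632 - 107) + 35729) = 66678*(2525 + 35729) = 66678*38254 = 2550700212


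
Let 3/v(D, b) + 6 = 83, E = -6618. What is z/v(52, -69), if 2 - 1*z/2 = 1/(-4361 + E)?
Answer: 3381686/32937 ≈ 102.67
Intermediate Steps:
v(D, b) = 3/77 (v(D, b) = 3/(-6 + 83) = 3/77)
z = 43918/10979 (z = 4 - 2/(-4361 - 6618) = 4 - 2/(-10979) = 4 - 2*(-1/10979) = 4 + 2/10979 = 43918/10979 ≈ 4.0002)
z/v(52, -69) = 43918/(10979*(3/77)) = (43918/10979)*(77/3) = 3381686/32937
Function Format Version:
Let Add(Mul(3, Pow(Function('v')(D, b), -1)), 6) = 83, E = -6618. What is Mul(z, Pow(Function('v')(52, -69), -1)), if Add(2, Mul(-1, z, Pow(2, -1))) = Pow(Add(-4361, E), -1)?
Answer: Rational(3381686, 32937) ≈ 102.67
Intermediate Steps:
Function('v')(D, b) = Rational(3, 77) (Function('v')(D, b) = Mul(3, Pow(Add(-6, 83), -1)) = Mul(3, Pow(77, -1)) = Mul(3, Rational(1, 77)) = Rational(3, 77))
z = Rational(43918, 10979) (z = Add(4, Mul(-2, Pow(Add(-4361, -6618), -1))) = Add(4, Mul(-2, Pow(-10979, -1))) = Add(4, Mul(-2, Rational(-1, 10979))) = Add(4, Rational(2, 10979)) = Rational(43918, 10979) ≈ 4.0002)
Mul(z, Pow(Function('v')(52, -69), -1)) = Mul(Rational(43918, 10979), Pow(Rational(3, 77), -1)) = Mul(Rational(43918, 10979), Rational(77, 3)) = Rational(3381686, 32937)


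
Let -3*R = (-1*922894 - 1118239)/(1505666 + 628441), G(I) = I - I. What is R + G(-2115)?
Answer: 2041133/6402321 ≈ 0.31881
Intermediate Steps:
G(I) = 0
R = 2041133/6402321 (R = -(-1*922894 - 1118239)/(3*(1505666 + 628441)) = -(-922894 - 1118239)/(3*2134107) = -(-2041133)/(3*2134107) = -⅓*(-2041133/2134107) = 2041133/6402321 ≈ 0.31881)
R + G(-2115) = 2041133/6402321 + 0 = 2041133/6402321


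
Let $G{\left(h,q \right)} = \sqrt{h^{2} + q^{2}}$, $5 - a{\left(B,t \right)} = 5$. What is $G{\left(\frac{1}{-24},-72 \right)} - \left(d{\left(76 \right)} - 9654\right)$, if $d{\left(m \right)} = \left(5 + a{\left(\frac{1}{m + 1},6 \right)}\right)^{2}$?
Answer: $9629 + \frac{\sqrt{2985985}}{24} \approx 9701.0$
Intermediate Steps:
$a{\left(B,t \right)} = 0$ ($a{\left(B,t \right)} = 5 - 5 = 0$)
$d{\left(m \right)} = 25$ ($d{\left(m \right)} = \left(5 + 0\right)^{2} = 5^{2} = 25$)
$G{\left(\frac{1}{-24},-72 \right)} - \left(d{\left(76 \right)} - 9654\right) = \sqrt{\left(\frac{1}{-24}\right)^{2} + \left(-72\right)^{2}} - \left(25 - 9654\right) = \sqrt{\left(- \frac{1}{24}\right)^{2} + 5184} - -9629 = \sqrt{\frac{1}{576} + 5184} + 9629 = \sqrt{\frac{2985985}{576}} + 9629 = \frac{\sqrt{2985985}}{24} + 9629 = 9629 + \frac{\sqrt{2985985}}{24}$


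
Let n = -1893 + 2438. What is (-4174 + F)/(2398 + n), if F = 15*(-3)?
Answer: -4219/2943 ≈ -1.4336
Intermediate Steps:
F = -45
n = 545
(-4174 + F)/(2398 + n) = (-4174 - 45)/(2398 + 545) = -4219/2943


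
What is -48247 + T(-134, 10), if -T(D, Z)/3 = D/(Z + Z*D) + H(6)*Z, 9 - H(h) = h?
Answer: -32144306/665 ≈ -48337.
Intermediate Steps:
H(h) = 9 - h
T(D, Z) = -9*Z - 3*D/(Z + D*Z) (T(D, Z) = -3*(D/(Z + Z*D) + (9 - 1*6)*Z) = -3*(D/(Z + D*Z) + (9 - 6)*Z) = -3*(D/(Z + D*Z) + 3*Z) = -3*(3*Z + D/(Z + D*Z)) = -9*Z - 3*D/(Z + D*Z))
-48247 + T(-134, 10) = -48247 + 3*(-1*(-134) - 3*10² - 3*(-134)*10²)/(10*(1 - 134)) = -48247 + 3*(⅒)*(134 - 3*100 - 3*(-134)*100)/(-133) = -48247 + 3*(⅒)*(-1/133)*(134 - 300 + 40200) = -48247 + 3*(⅒)*(-1/133)*40034 = -48247 - 60051/665 = -32144306/665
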